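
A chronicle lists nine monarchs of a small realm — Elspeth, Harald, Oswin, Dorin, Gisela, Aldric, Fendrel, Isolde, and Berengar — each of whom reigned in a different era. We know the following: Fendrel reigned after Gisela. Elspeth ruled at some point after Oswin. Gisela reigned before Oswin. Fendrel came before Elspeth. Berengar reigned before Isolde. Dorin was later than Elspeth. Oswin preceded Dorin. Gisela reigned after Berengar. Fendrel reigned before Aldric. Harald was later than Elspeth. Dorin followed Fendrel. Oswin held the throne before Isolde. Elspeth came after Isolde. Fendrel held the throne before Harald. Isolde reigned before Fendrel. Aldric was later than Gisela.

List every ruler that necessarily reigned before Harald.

Directly stated before Harald: Elspeth and Fendrel.
Berengar reaches Harald via Berengar → Gisela → Fendrel → Harald.
Gisela reaches Harald via Gisela → Fendrel → Harald.
Isolde reaches Harald via Isolde → Fendrel → Harald.
Likewise Oswin reaches Harald by chaining the stated constraints.

Berengar, Elspeth, Fendrel, Gisela, Isolde, Oswin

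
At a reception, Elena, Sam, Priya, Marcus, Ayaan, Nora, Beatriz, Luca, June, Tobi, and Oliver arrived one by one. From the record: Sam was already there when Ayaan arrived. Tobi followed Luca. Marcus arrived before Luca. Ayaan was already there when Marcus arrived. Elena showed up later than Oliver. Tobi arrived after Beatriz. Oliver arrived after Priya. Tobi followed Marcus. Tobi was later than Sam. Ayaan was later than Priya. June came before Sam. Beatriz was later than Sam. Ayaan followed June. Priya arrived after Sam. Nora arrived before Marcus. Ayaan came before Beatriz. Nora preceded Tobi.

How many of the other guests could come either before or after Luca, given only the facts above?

3

Forced before Luca: Ayaan, June, Marcus, Nora, Priya, and Sam; forced after Luca: Tobi.
That leaves Beatriz, Elena, and Oliver with no forced order relative to Luca — 3.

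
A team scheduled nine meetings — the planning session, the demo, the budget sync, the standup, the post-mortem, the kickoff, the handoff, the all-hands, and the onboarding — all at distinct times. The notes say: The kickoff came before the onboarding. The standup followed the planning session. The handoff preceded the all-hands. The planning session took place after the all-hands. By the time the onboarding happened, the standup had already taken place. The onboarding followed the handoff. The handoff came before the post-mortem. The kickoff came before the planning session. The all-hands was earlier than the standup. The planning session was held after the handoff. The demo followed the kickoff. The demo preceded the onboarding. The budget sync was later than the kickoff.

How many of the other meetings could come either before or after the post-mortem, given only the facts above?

Forced before the post-mortem: the handoff.
That leaves the all-hands, the budget sync, the demo, the kickoff, the onboarding, the planning session, and the standup with no forced order relative to the post-mortem — 7.

7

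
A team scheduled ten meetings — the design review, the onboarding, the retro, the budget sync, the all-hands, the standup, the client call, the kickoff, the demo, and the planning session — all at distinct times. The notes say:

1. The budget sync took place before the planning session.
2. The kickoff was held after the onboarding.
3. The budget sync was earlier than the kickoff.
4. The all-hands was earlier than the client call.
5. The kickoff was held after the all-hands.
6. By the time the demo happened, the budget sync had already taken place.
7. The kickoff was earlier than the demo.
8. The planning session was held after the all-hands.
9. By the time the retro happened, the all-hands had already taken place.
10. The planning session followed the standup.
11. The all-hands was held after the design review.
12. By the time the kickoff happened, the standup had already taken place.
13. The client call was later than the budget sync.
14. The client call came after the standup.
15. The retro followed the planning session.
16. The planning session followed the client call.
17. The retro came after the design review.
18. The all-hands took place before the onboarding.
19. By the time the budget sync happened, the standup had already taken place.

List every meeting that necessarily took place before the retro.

Directly stated before the retro: the all-hands, the design review, and the planning session.
The budget sync reaches the retro via the budget sync → the planning session → the retro.
The client call reaches the retro via the client call → the planning session → the retro.
The standup reaches the retro via the standup → the planning session → the retro.
No chain forces the onboarding (or any of the others) ahead of the retro.

the all-hands, the budget sync, the client call, the design review, the planning session, the standup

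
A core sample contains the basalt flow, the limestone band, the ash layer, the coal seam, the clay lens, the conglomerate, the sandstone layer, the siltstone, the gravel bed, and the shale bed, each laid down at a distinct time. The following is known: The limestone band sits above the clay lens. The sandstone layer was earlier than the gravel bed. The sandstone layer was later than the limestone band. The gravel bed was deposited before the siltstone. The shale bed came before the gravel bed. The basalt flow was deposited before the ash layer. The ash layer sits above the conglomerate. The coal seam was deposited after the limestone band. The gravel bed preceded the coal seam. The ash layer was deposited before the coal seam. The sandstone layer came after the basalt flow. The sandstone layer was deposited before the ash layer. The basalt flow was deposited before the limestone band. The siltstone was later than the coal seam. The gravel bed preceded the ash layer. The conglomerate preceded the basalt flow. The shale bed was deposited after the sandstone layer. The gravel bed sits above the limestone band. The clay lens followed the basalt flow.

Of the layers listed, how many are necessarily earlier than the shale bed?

5

Directly stated before the shale bed: the sandstone layer.
The basalt flow reaches the shale bed via the basalt flow → the sandstone layer → the shale bed.
The clay lens reaches the shale bed via the clay lens → the limestone band → the sandstone layer → the shale bed.
The conglomerate reaches the shale bed via the conglomerate → the basalt flow → the sandstone layer → the shale bed.
Likewise the limestone band reaches the shale bed by chaining the stated constraints.
That's the basalt flow, the clay lens, the conglomerate, the limestone band, and the sandstone layer — 5 in all.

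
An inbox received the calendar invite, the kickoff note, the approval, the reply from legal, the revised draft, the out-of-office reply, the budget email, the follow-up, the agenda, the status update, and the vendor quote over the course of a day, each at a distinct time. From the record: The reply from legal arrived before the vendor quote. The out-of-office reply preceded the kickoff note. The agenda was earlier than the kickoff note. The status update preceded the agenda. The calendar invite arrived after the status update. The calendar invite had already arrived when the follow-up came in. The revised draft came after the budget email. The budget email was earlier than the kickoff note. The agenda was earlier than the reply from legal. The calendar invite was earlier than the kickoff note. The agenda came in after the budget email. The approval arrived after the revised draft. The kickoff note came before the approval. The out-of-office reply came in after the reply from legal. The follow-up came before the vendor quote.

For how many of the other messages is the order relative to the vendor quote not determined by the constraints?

Forced before the vendor quote: the agenda, the budget email, the calendar invite, the follow-up, the reply from legal, and the status update.
That leaves the approval, the kickoff note, the out-of-office reply, and the revised draft with no forced order relative to the vendor quote — 4.

4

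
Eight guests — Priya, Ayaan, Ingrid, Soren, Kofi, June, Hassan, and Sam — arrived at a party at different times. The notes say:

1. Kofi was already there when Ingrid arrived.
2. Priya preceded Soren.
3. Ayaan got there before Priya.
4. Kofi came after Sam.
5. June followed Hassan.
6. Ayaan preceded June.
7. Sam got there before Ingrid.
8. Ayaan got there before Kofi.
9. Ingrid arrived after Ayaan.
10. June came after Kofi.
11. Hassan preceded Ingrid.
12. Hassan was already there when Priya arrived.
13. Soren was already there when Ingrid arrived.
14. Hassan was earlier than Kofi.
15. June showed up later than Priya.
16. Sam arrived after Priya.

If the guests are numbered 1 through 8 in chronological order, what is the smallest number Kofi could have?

Ayaan, Hassan, Priya, and Sam must all come before Kofi — 4 forced predecessors.
Nothing else is forced ahead of Kofi, so their earliest slot is position 4 + 1 = 5.

5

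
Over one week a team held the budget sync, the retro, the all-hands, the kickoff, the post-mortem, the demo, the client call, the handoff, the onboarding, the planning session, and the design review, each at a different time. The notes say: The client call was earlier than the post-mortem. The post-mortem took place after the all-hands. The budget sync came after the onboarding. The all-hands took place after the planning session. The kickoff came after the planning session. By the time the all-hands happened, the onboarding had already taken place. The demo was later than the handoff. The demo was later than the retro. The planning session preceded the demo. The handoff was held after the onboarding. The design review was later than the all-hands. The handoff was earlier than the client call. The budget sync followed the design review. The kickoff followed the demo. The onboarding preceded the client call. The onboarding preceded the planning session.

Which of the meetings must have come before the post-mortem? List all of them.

the all-hands, the client call, the handoff, the onboarding, the planning session

Directly stated before the post-mortem: the all-hands and the client call.
The handoff reaches the post-mortem via the handoff → the client call → the post-mortem.
The onboarding reaches the post-mortem via the onboarding → the all-hands → the post-mortem.
The planning session reaches the post-mortem via the planning session → the all-hands → the post-mortem.
No chain forces the retro (or any of the others) ahead of the post-mortem.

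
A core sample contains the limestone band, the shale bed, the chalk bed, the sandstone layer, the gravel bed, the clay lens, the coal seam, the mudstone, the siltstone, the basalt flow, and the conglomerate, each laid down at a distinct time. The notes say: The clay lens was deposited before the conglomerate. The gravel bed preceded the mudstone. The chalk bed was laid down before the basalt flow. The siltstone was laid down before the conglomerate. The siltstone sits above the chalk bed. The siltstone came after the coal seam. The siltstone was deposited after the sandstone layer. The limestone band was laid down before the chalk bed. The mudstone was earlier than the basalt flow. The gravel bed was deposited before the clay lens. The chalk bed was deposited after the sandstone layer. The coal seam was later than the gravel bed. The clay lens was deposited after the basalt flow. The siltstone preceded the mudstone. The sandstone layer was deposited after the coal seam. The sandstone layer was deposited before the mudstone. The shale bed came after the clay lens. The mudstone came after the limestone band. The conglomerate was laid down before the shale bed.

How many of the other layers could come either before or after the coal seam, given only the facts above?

1

Forced before the coal seam: the gravel bed; forced after the coal seam: the basalt flow, the chalk bed, the clay lens, the conglomerate, the mudstone, the sandstone layer, the shale bed, and the siltstone.
That leaves the limestone band with no forced order relative to the coal seam — 1.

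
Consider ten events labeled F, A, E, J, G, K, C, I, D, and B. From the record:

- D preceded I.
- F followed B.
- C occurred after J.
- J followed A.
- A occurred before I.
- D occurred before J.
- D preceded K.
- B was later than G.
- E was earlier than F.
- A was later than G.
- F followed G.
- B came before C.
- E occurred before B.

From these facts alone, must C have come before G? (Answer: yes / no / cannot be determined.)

no

Tracing the constraints gives G → B → C, so G must come before C.
That means C cannot be before G.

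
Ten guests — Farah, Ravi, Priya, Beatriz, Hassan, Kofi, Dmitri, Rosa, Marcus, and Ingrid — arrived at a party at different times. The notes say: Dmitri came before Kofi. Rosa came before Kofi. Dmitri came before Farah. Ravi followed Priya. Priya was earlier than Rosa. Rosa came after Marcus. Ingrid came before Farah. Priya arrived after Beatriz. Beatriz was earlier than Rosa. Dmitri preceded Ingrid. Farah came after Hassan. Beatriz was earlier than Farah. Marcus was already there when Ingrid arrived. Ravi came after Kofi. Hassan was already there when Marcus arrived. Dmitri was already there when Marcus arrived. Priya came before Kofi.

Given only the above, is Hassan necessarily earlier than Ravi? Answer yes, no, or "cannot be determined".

Chain the constraints: Hassan → Marcus → Rosa → Kofi → Ravi. Each link is directly stated, so Hassan comes before Ravi.

yes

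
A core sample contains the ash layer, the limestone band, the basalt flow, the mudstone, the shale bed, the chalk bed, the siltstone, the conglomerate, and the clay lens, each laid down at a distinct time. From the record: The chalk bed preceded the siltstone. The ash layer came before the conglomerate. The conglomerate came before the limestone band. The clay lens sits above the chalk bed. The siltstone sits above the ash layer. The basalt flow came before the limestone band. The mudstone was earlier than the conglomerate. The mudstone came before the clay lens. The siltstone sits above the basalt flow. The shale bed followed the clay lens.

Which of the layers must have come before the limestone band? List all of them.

the ash layer, the basalt flow, the conglomerate, the mudstone

Directly stated before the limestone band: the basalt flow and the conglomerate.
The ash layer reaches the limestone band via the ash layer → the conglomerate → the limestone band.
The mudstone reaches the limestone band via the mudstone → the conglomerate → the limestone band.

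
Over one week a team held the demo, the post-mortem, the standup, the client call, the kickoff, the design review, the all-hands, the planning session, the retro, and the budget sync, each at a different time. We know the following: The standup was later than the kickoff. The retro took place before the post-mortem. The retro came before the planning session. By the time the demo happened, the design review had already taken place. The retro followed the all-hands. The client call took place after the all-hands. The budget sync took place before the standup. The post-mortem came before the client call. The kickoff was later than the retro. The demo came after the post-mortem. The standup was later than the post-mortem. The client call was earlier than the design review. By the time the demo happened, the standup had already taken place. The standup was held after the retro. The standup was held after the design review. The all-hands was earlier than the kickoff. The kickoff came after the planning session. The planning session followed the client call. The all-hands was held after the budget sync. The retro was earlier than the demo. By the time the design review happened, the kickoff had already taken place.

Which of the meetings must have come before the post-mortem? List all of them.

the all-hands, the budget sync, the retro

Directly stated before the post-mortem: the retro.
The all-hands reaches the post-mortem via the all-hands → the retro → the post-mortem.
The budget sync reaches the post-mortem via the budget sync → the all-hands → the retro → the post-mortem.
No chain forces the client call (or any of the others) ahead of the post-mortem.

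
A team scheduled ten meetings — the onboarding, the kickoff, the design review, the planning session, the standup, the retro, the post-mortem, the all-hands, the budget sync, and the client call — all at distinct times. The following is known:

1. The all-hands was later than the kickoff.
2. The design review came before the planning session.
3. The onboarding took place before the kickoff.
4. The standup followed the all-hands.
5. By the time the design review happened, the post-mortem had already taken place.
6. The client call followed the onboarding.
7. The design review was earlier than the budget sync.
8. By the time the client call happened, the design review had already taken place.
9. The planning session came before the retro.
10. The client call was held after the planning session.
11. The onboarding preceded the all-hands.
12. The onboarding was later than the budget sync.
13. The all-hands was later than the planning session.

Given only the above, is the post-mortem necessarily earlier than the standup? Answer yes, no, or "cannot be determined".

yes

Chain the constraints: the post-mortem → the design review → the planning session → the all-hands → the standup. Each link is directly stated, so the post-mortem comes before the standup.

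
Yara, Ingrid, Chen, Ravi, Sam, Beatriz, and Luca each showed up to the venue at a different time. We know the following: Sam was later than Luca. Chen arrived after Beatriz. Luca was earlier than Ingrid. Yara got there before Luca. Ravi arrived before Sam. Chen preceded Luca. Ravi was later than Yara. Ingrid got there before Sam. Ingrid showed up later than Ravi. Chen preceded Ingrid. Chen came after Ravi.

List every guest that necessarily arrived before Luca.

Beatriz, Chen, Ravi, Yara

Directly stated before Luca: Chen and Yara.
Beatriz reaches Luca via Beatriz → Chen → Luca.
Ravi reaches Luca via Ravi → Chen → Luca.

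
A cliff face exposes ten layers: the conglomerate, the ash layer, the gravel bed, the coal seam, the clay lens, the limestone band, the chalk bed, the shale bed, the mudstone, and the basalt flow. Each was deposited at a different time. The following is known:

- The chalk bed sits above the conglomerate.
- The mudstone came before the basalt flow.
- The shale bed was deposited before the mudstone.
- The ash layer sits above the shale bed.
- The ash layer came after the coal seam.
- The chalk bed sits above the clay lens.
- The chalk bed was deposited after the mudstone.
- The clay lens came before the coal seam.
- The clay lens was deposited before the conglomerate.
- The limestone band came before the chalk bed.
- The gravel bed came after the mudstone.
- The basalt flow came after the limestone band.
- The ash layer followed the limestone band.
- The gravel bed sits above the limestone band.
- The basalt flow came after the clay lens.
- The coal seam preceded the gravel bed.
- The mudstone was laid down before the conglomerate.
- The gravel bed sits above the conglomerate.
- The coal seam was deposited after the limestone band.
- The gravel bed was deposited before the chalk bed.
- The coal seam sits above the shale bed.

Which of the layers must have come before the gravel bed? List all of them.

the clay lens, the coal seam, the conglomerate, the limestone band, the mudstone, the shale bed

Directly stated before the gravel bed: the coal seam, the conglomerate, the limestone band, and the mudstone.
The clay lens reaches the gravel bed via the clay lens → the conglomerate → the gravel bed.
The shale bed reaches the gravel bed via the shale bed → the mudstone → the gravel bed.
No chain forces the ash layer (or any of the others) ahead of the gravel bed.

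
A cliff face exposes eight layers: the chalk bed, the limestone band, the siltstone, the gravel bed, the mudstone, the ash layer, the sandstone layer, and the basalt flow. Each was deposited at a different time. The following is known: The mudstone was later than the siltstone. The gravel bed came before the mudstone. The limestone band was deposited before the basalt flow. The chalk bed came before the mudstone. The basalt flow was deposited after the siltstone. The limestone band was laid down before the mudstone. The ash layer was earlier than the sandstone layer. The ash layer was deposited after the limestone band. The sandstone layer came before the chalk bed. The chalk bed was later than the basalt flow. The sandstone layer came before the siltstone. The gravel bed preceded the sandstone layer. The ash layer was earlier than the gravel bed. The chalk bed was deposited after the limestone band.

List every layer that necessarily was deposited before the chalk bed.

the ash layer, the basalt flow, the gravel bed, the limestone band, the sandstone layer, the siltstone

Directly stated before the chalk bed: the basalt flow, the limestone band, and the sandstone layer.
The ash layer reaches the chalk bed via the ash layer → the sandstone layer → the chalk bed.
The gravel bed reaches the chalk bed via the gravel bed → the sandstone layer → the chalk bed.
The siltstone reaches the chalk bed via the siltstone → the basalt flow → the chalk bed.
No chain forces the mudstone ahead of the chalk bed.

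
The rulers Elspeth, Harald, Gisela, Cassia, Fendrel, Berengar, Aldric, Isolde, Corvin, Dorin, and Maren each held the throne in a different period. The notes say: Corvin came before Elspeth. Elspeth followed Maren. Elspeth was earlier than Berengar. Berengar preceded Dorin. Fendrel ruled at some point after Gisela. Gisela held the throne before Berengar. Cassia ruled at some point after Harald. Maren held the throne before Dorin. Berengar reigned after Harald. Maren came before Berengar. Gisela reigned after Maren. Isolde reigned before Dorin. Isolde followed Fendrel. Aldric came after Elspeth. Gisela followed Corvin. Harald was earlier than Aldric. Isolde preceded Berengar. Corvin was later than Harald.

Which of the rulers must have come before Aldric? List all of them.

Directly stated before Aldric: Elspeth and Harald.
Corvin reaches Aldric via Corvin → Elspeth → Aldric.
Maren reaches Aldric via Maren → Elspeth → Aldric.

Corvin, Elspeth, Harald, Maren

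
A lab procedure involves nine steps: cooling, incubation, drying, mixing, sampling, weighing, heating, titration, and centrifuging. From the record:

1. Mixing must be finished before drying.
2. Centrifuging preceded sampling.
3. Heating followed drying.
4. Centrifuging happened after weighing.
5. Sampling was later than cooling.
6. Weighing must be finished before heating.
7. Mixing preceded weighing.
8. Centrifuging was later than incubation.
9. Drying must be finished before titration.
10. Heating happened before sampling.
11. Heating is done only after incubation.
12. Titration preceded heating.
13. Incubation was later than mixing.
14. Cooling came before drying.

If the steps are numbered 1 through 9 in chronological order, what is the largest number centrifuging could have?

8

Centrifuging must come before sampling — 1 step forced after it.
Everything else can be placed before centrifuging in some valid order, so centrifuging can sit as late as position 9 − 1 = 8.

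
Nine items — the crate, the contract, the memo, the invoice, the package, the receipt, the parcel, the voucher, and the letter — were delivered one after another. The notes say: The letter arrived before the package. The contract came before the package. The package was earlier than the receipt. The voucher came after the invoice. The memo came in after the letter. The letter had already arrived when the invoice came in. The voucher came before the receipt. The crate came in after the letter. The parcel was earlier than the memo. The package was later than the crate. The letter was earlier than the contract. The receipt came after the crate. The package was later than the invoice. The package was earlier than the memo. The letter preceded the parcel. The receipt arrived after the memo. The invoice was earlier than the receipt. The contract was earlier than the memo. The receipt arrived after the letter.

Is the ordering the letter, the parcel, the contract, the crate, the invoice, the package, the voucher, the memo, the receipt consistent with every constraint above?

Check each stated constraint against the proposed order — e.g. the letter is ahead of the memo; the letter is ahead of the receipt. Every pair is in the required order; nothing is violated.

yes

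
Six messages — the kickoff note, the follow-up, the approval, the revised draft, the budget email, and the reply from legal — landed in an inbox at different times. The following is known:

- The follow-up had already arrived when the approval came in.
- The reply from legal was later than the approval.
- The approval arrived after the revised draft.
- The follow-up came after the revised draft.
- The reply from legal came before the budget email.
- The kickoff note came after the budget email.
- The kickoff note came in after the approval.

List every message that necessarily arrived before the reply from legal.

Directly stated before the reply from legal: the approval.
The follow-up reaches the reply from legal via the follow-up → the approval → the reply from legal.
The revised draft reaches the reply from legal via the revised draft → the approval → the reply from legal.
No chain forces the kickoff note (or any of the others) ahead of the reply from legal.

the approval, the follow-up, the revised draft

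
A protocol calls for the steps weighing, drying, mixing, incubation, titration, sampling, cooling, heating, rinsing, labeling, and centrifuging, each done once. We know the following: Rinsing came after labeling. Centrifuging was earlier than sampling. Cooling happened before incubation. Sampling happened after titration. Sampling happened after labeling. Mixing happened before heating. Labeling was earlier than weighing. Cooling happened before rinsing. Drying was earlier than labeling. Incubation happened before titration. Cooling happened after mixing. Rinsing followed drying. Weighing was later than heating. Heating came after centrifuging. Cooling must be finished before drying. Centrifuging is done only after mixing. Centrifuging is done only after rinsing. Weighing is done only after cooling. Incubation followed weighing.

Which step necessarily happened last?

Every other step has a chain of constraints placing it before sampling, so sampling is last.

sampling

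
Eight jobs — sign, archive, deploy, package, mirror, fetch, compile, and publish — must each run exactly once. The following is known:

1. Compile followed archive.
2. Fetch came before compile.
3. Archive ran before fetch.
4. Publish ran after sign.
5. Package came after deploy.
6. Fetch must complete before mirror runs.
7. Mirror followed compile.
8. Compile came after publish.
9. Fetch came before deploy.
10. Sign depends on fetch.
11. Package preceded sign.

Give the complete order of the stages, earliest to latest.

The constraints fix every adjacent pair, so only one ordering works:
archive → fetch → deploy → package → sign → publish → compile → mirror.

archive, fetch, deploy, package, sign, publish, compile, mirror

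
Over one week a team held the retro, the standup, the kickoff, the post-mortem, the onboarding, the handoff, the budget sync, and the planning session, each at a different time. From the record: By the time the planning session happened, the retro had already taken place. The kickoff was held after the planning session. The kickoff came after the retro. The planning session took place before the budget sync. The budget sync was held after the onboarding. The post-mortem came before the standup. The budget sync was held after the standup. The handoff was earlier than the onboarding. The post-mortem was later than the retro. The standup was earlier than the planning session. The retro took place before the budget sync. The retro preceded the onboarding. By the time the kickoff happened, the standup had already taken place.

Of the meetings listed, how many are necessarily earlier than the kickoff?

4

Directly stated before the kickoff: the planning session, the retro, and the standup.
The post-mortem reaches the kickoff via the post-mortem → the standup → the kickoff.
No chain forces the budget sync (or any of the others) ahead of the kickoff.
That's the planning session, the post-mortem, the retro, and the standup — 4 in all.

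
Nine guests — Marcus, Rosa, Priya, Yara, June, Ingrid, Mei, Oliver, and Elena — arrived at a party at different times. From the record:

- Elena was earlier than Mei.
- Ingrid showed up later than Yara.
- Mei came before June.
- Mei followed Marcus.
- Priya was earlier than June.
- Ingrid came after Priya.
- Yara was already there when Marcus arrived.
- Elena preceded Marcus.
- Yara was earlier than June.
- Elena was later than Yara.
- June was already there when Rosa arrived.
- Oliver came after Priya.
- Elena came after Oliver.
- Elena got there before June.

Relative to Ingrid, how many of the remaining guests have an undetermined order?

Forced before Ingrid: Priya and Yara.
That leaves Elena, June, Marcus, Mei, Oliver, and Rosa with no forced order relative to Ingrid — 6.

6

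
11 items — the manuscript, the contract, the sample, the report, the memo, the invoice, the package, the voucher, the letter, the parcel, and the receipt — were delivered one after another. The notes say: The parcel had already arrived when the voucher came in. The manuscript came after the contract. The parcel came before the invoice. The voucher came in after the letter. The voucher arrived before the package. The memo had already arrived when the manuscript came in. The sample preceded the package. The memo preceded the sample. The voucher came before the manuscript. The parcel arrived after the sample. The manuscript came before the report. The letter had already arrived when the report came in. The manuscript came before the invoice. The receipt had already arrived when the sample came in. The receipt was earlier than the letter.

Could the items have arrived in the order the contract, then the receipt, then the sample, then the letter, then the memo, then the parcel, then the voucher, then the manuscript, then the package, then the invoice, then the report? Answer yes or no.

no

The constraints require the memo before the sample, but in the proposed sequence the sample appears ahead of the memo. That one violation is enough.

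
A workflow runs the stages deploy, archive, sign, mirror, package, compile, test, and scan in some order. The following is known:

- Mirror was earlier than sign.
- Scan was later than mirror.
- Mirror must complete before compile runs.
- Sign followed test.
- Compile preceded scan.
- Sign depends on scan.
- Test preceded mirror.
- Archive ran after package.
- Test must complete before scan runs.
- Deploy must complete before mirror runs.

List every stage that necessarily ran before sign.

Directly stated before sign: mirror, scan, and test.
Compile reaches sign via compile → scan → sign.
Deploy reaches sign via deploy → mirror → sign.

compile, deploy, mirror, scan, test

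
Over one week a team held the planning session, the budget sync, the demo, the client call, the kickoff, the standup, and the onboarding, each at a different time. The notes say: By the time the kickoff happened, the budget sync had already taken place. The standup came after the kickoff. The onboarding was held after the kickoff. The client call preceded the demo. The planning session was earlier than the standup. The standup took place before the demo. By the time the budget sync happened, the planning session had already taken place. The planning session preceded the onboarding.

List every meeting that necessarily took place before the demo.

Directly stated before the demo: the client call and the standup.
The budget sync reaches the demo via the budget sync → the kickoff → the standup → the demo.
The kickoff reaches the demo via the kickoff → the standup → the demo.
The planning session reaches the demo via the planning session → the standup → the demo.
No chain forces the onboarding ahead of the demo.

the budget sync, the client call, the kickoff, the planning session, the standup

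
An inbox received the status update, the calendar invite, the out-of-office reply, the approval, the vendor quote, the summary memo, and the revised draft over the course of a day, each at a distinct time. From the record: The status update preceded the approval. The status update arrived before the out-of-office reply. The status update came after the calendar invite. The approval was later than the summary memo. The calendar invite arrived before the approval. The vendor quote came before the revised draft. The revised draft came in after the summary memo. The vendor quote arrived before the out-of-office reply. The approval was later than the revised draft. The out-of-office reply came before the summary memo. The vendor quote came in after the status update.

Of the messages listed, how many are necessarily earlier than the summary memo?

4

Directly stated before the summary memo: the out-of-office reply.
The calendar invite reaches the summary memo via the calendar invite → the status update → the out-of-office reply → the summary memo.
The status update reaches the summary memo via the status update → the out-of-office reply → the summary memo.
The vendor quote reaches the summary memo via the vendor quote → the out-of-office reply → the summary memo.
That's the calendar invite, the out-of-office reply, the status update, and the vendor quote — 4 in all.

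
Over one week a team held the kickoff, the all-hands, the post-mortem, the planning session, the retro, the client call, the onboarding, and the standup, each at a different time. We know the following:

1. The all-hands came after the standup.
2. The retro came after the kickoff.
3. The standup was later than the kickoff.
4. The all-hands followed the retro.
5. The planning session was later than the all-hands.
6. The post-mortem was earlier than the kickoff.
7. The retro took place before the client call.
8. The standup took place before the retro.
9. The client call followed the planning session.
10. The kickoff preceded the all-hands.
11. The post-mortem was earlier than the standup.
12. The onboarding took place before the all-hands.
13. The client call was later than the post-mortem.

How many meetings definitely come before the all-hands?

Directly stated before the all-hands: the kickoff, the onboarding, the retro, and the standup.
The post-mortem reaches the all-hands via the post-mortem → the kickoff → the all-hands.
That's the kickoff, the onboarding, the post-mortem, the retro, and the standup — 5 in all.

5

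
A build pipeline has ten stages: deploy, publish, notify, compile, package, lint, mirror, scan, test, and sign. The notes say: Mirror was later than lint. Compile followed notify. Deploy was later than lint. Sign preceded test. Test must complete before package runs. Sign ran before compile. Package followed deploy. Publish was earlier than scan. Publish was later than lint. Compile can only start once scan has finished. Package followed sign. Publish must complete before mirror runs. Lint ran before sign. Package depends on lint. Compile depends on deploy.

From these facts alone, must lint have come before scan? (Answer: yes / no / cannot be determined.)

Chain the constraints: lint → publish → scan. Each link is directly stated, so lint comes before scan.

yes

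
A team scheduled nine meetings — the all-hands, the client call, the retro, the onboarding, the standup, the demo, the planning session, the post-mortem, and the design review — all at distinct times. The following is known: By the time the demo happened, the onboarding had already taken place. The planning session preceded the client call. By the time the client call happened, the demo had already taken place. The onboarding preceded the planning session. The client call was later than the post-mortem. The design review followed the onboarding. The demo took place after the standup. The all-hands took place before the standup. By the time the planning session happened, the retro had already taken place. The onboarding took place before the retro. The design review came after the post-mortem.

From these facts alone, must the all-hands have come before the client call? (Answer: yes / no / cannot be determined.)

yes

Chain the constraints: the all-hands → the standup → the demo → the client call. Each link is directly stated, so the all-hands comes before the client call.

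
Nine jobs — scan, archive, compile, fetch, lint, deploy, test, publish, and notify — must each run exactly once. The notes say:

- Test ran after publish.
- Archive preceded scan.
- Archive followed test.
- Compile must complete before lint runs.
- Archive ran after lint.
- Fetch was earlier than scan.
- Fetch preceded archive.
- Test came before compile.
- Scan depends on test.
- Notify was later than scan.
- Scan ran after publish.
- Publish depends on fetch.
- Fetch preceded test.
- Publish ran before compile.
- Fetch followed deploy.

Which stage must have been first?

deploy

Deploy has a chain of constraints placing it before every other stage, so deploy must be first.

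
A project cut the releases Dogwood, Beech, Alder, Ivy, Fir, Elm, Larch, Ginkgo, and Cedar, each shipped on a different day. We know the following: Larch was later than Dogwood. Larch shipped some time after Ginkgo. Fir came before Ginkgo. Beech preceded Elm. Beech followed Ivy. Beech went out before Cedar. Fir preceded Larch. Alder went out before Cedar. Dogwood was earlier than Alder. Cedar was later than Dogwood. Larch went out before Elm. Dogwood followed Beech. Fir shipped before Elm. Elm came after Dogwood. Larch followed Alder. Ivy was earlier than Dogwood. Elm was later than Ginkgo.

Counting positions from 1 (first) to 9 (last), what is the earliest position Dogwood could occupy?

Beech and Ivy must both come before Dogwood — 2 forced predecessors.
Nothing else is forced ahead of Dogwood, so its earliest slot is position 2 + 1 = 3.

3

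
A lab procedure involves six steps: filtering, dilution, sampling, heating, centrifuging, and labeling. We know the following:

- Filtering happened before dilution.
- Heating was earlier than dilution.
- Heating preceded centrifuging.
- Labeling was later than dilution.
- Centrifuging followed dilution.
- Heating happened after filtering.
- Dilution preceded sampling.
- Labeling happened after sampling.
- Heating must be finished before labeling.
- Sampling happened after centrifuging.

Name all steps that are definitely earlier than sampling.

centrifuging, dilution, filtering, heating

Directly stated before sampling: centrifuging and dilution.
Filtering reaches sampling via filtering → dilution → sampling.
Heating reaches sampling via heating → dilution → sampling.
No chain forces labeling ahead of sampling.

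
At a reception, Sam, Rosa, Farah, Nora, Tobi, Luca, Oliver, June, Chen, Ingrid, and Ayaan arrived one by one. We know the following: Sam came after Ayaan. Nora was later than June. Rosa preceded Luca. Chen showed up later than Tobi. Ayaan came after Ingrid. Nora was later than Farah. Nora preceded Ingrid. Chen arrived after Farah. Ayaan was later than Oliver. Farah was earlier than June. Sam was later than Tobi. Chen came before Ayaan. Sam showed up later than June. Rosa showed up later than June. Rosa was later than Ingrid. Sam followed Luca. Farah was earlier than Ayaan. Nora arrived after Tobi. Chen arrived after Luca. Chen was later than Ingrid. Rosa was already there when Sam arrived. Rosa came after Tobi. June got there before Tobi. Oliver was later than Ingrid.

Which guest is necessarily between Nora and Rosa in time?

Tracing the constraints gives Nora → Ingrid → Rosa, so Ingrid sits after Nora and before Rosa.
No other guest is forced both after Nora and before Rosa.

Ingrid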